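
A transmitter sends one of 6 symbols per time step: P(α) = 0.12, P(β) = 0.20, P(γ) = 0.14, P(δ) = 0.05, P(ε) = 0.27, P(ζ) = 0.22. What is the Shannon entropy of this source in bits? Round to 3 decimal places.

H = −Σ pᵢ log₂ pᵢ.
−0.12·log₂(0.12) = 0.3671
−0.20·log₂(0.20) = 0.4644
−0.14·log₂(0.14) = 0.3971
−0.05·log₂(0.05) = 0.2161
−0.27·log₂(0.27) = 0.5100
−0.22·log₂(0.22) = 0.4806
Sum ≈ 2.4353 → 2.435 bits.

2.435 bits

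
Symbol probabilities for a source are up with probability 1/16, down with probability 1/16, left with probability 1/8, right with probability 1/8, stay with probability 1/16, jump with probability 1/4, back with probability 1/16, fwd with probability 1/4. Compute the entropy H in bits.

2.75 bits

Each probability is a power of 1/2, so log₂(1/p) is an integer.
H = Σ p·log₂(1/p) = 1/16·4 + 1/16·4 + 1/8·3 + 1/8·3 + 1/16·4 + 1/4·2 + 1/16·4 + 1/4·2 = 2.75 bits.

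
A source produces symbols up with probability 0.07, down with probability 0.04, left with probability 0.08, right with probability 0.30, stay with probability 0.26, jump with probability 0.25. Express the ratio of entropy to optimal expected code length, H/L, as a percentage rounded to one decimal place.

Entropy H = −Σ p log₂ p ≈ 2.2722 bits.
Huffman merges: 1/25+7/100→11/100; 2/25+11/100→19/100; 19/100+1/4→11/25; 13/50+3/10→14/25; 11/25+14/25→1. L = 23/10 ≈ 2.3000.
Efficiency = H/L = 2.2722/2.3000 = 98.8%.

98.8%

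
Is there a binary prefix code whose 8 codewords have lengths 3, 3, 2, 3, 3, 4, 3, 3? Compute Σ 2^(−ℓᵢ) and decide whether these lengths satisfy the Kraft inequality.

1.0625; no

With common denominator 2^4 = 16: Σ 2^(−ℓᵢ) = 2/16 + 2/16 + 4/16 + 2/16 + 2/16 + 1/16 + 2/16 + 2/16 = 17/16 = 1.0625.
Kraft's inequality requires Σ ≤ 1; here Σ = 1.0625 > 1, so no such prefix code exists.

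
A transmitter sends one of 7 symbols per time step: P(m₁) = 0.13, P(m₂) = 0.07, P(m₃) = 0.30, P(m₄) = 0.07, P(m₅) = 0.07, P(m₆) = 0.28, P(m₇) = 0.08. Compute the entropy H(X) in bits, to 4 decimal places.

2.5151 bits

H = −Σ pᵢ log₂ pᵢ.
−0.13·log₂(0.13) = 0.3826
−0.07·log₂(0.07) = 0.2686
−0.30·log₂(0.30) = 0.5211
−0.07·log₂(0.07) = 0.2686
−0.07·log₂(0.07) = 0.2686
−0.28·log₂(0.28) = 0.5142
−0.08·log₂(0.08) = 0.2915
Sum ≈ 2.5151 → 2.5151 bits.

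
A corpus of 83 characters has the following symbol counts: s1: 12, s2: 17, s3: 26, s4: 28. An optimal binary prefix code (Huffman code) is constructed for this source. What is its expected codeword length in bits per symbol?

2 bits/symbol

Probabilities are the counts divided by 83.
Repeatedly combine the two least-probable nodes; the expected code length is the sum of the merged weights.
merge 12/83 + 17/83 → 29/83
merge 26/83 + 28/83 → 54/83
merge 29/83 + 54/83 → 1
L = 29/83 + 54/83 + 1 = 2 bits/symbol.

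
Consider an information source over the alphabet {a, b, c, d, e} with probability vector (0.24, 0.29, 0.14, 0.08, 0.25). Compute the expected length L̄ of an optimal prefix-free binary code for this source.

Repeatedly combine the two least-probable nodes; the expected code length is the sum of the merged weights.
merge 2/25 + 7/50 → 11/50
merge 11/50 + 6/25 → 23/50
merge 1/4 + 29/100 → 27/50
merge 23/50 + 27/50 → 1
L = 11/50 + 23/50 + 27/50 + 1 = 111/50 = 2.22 bits/symbol.

2.22 bits/symbol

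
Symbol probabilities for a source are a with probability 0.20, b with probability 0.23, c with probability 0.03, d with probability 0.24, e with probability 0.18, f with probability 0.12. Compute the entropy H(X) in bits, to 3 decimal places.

H = −Σ pᵢ log₂ pᵢ.
−0.20·log₂(0.20) = 0.4644
−0.23·log₂(0.23) = 0.4877
−0.03·log₂(0.03) = 0.1518
−0.24·log₂(0.24) = 0.4941
−0.18·log₂(0.18) = 0.4453
−0.12·log₂(0.12) = 0.3671
Sum ≈ 2.4103 → 2.410 bits.

2.410 bits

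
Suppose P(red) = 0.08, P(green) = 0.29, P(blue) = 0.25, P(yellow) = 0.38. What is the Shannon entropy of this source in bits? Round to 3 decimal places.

H = −Σ pᵢ log₂ pᵢ.
−0.08·log₂(0.08) = 0.2915
−0.29·log₂(0.29) = 0.5179
−0.25·log₂(0.25) = 0.5000
−0.38·log₂(0.38) = 0.5305
Sum ≈ 1.8399 → 1.840 bits.

1.840 bits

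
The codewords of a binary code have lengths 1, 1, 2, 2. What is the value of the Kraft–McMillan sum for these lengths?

With common denominator 2^2 = 4: Σ 2^(−ℓᵢ) = 2/4 + 2/4 + 1/4 + 1/4 = 6/4 = 1.5.

1.5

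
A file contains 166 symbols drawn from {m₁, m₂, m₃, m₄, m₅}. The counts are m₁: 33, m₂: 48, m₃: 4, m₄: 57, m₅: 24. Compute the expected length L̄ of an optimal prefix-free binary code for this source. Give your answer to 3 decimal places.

Probabilities are the counts divided by 166.
Repeatedly combine the two least-probable nodes; the expected code length is the sum of the merged weights.
merge 2/83 + 12/83 → 14/83
merge 14/83 + 33/166 → 61/166
merge 24/83 + 57/166 → 105/166
merge 61/166 + 105/166 → 1
L = 14/83 + 61/166 + 105/166 + 1 = 180/83 ≈ 2.169 bits/symbol.

2.169 bits/symbol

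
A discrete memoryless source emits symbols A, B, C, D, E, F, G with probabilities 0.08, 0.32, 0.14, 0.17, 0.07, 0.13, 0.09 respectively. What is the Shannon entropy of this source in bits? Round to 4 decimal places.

2.6131 bits

H = −Σ pᵢ log₂ pᵢ.
−0.08·log₂(0.08) = 0.2915
−0.32·log₂(0.32) = 0.5260
−0.14·log₂(0.14) = 0.3971
−0.17·log₂(0.17) = 0.4346
−0.07·log₂(0.07) = 0.2686
−0.13·log₂(0.13) = 0.3826
−0.09·log₂(0.09) = 0.3127
Sum ≈ 2.6131 → 2.6131 bits.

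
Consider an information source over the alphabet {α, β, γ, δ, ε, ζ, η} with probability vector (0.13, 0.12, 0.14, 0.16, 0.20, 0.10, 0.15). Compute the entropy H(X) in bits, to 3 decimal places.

H = −Σ pᵢ log₂ pᵢ.
−0.13·log₂(0.13) = 0.3826
−0.12·log₂(0.12) = 0.3671
−0.14·log₂(0.14) = 0.3971
−0.16·log₂(0.16) = 0.4230
−0.20·log₂(0.20) = 0.4644
−0.10·log₂(0.10) = 0.3322
−0.15·log₂(0.15) = 0.4105
Sum ≈ 2.7770 → 2.777 bits.

2.777 bits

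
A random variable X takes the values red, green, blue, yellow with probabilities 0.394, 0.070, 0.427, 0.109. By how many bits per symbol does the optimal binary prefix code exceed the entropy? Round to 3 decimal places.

0.081 bits

Entropy H = −Σ p log₂ p ≈ 1.6707 bits.
Huffman merges: 7/100+109/1000→179/1000; 179/1000+197/500→573/1000; 427/1000+573/1000→1. L = 219/125 ≈ 1.7520.
L − H = 1.7520 − 1.6707 = 0.081 bits.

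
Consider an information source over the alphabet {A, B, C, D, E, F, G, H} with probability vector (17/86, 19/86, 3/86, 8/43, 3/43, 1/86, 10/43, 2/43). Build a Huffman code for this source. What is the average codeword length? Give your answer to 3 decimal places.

2.651 bits/symbol

Repeatedly combine the two least-probable nodes; the expected code length is the sum of the merged weights.
merge 1/86 + 3/86 → 2/43
merge 2/43 + 2/43 → 4/43
merge 3/43 + 4/43 → 7/43
merge 7/43 + 8/43 → 15/43
merge 17/86 + 19/86 → 18/43
merge 10/43 + 15/43 → 25/43
merge 18/43 + 25/43 → 1
L = 2/43 + 4/43 + 7/43 + 15/43 + 18/43 + 25/43 + 1 = 114/43 ≈ 2.651 bits/symbol.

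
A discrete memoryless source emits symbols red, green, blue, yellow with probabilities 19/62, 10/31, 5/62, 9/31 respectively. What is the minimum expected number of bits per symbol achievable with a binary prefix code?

2 bits/symbol

Repeatedly combine the two least-probable nodes; the expected code length is the sum of the merged weights.
merge 5/62 + 9/31 → 23/62
merge 19/62 + 10/31 → 39/62
merge 23/62 + 39/62 → 1
L = 23/62 + 39/62 + 1 = 2 bits/symbol.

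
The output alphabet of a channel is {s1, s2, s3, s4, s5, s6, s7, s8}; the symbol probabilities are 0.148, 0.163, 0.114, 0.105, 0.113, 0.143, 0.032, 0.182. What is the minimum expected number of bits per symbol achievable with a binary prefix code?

2.955 bits/symbol

Repeatedly combine the two least-probable nodes; the expected code length is the sum of the merged weights.
merge 4/125 + 21/200 → 137/1000
merge 113/1000 + 57/500 → 227/1000
merge 137/1000 + 143/1000 → 7/25
merge 37/250 + 163/1000 → 311/1000
merge 91/500 + 227/1000 → 409/1000
merge 7/25 + 311/1000 → 591/1000
merge 409/1000 + 591/1000 → 1
L = 137/1000 + 227/1000 + 7/25 + 311/1000 + 409/1000 + 591/1000 + 1 = 591/200 = 2.955 bits/symbol.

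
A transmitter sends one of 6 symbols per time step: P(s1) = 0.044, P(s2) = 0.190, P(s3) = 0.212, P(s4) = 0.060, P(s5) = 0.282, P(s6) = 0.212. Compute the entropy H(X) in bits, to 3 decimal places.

H = −Σ pᵢ log₂ pᵢ.
−0.044·log₂(0.044) = 0.1983
−0.190·log₂(0.190) = 0.4552
−0.212·log₂(0.212) = 0.4744
−0.060·log₂(0.060) = 0.2435
−0.282·log₂(0.282) = 0.5150
−0.212·log₂(0.212) = 0.4744
Sum ≈ 2.3609 → 2.361 bits.

2.361 bits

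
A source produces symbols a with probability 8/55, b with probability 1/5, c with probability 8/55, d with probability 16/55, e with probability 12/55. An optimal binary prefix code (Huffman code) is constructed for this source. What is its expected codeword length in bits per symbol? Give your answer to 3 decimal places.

Repeatedly combine the two least-probable nodes; the expected code length is the sum of the merged weights.
merge 8/55 + 8/55 → 16/55
merge 1/5 + 12/55 → 23/55
merge 16/55 + 16/55 → 32/55
merge 23/55 + 32/55 → 1
L = 16/55 + 23/55 + 32/55 + 1 = 126/55 ≈ 2.291 bits/symbol.

2.291 bits/symbol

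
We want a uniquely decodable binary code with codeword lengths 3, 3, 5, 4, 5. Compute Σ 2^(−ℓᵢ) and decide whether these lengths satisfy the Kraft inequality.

0.375; yes

With common denominator 2^5 = 32: Σ 2^(−ℓᵢ) = 4/32 + 4/32 + 1/32 + 2/32 + 1/32 = 12/32 = 0.375.
Kraft's inequality requires Σ ≤ 1; here Σ = 0.375 ≤ 1, so such a prefix code exists.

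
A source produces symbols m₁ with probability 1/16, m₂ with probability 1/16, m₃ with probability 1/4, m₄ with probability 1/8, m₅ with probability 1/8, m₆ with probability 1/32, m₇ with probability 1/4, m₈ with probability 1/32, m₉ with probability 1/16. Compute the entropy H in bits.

Each probability is a power of 1/2, so log₂(1/p) is an integer.
H = Σ p·log₂(1/p) = 1/16·4 + 1/16·4 + 1/4·2 + 1/8·3 + 1/8·3 + 1/32·5 + 1/4·2 + 1/32·5 + 1/16·4 = 2.8125 bits.

2.8125 bits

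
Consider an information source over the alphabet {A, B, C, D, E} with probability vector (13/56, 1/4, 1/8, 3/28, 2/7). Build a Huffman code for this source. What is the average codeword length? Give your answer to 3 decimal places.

Repeatedly combine the two least-probable nodes; the expected code length is the sum of the merged weights.
merge 3/28 + 1/8 → 13/56
merge 13/56 + 13/56 → 13/28
merge 1/4 + 2/7 → 15/28
merge 13/28 + 15/28 → 1
L = 13/56 + 13/28 + 15/28 + 1 = 125/56 ≈ 2.232 bits/symbol.

2.232 bits/symbol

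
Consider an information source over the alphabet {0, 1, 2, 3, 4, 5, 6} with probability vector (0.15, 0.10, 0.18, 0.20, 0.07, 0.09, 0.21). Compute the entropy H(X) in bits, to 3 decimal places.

H = −Σ pᵢ log₂ pᵢ.
−0.15·log₂(0.15) = 0.4105
−0.10·log₂(0.10) = 0.3322
−0.18·log₂(0.18) = 0.4453
−0.20·log₂(0.20) = 0.4644
−0.07·log₂(0.07) = 0.2686
−0.09·log₂(0.09) = 0.3127
−0.21·log₂(0.21) = 0.4728
Sum ≈ 2.7065 → 2.706 bits.

2.706 bits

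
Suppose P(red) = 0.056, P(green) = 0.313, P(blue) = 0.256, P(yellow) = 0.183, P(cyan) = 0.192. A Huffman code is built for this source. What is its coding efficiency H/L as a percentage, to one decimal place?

Entropy H = −Σ p log₂ p ≈ 2.1661 bits.
Huffman merges: 7/125+183/1000→239/1000; 24/125+239/1000→431/1000; 32/125+313/1000→569/1000; 431/1000+569/1000→1. L = 2239/1000 ≈ 2.2390.
Efficiency = H/L = 2.1661/2.2390 = 96.7%.

96.7%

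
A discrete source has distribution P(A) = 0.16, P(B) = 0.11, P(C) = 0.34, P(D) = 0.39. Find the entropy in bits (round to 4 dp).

H = −Σ pᵢ log₂ pᵢ.
−0.16·log₂(0.16) = 0.4230
−0.11·log₂(0.11) = 0.3503
−0.34·log₂(0.34) = 0.5292
−0.39·log₂(0.39) = 0.5298
Sum ≈ 1.8323 → 1.8323 bits.

1.8323 bits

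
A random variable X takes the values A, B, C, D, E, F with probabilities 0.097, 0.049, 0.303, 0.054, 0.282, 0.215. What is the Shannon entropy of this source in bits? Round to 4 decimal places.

2.2808 bits

H = −Σ pᵢ log₂ pᵢ.
−0.097·log₂(0.097) = 0.3265
−0.049·log₂(0.049) = 0.2132
−0.303·log₂(0.303) = 0.5220
−0.054·log₂(0.054) = 0.2274
−0.282·log₂(0.282) = 0.5150
−0.215·log₂(0.215) = 0.4768
Sum ≈ 2.2808 → 2.2808 bits.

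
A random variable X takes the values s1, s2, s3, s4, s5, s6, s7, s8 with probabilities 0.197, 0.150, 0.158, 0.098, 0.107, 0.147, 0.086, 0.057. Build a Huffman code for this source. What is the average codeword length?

Repeatedly combine the two least-probable nodes; the expected code length is the sum of the merged weights.
merge 57/1000 + 43/500 → 143/1000
merge 49/500 + 107/1000 → 41/200
merge 143/1000 + 147/1000 → 29/100
merge 3/20 + 79/500 → 77/250
merge 197/1000 + 41/200 → 201/500
merge 29/100 + 77/250 → 299/500
merge 201/500 + 299/500 → 1
L = 143/1000 + 41/200 + 29/100 + 77/250 + 201/500 + 299/500 + 1 = 1473/500 = 2.946 bits/symbol.

2.946 bits/symbol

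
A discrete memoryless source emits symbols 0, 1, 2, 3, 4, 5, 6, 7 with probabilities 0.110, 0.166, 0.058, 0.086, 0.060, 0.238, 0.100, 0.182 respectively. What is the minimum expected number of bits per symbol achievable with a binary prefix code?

2.88 bits/symbol

Repeatedly combine the two least-probable nodes; the expected code length is the sum of the merged weights.
merge 29/500 + 3/50 → 59/500
merge 43/500 + 1/10 → 93/500
merge 11/100 + 59/500 → 57/250
merge 83/500 + 91/500 → 87/250
merge 93/500 + 57/250 → 207/500
merge 119/500 + 87/250 → 293/500
merge 207/500 + 293/500 → 1
L = 59/500 + 93/500 + 57/250 + 87/250 + 207/500 + 293/500 + 1 = 72/25 = 2.88 bits/symbol.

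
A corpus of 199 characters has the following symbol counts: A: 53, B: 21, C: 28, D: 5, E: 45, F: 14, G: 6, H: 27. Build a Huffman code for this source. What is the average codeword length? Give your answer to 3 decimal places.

2.688 bits/symbol

Probabilities are the counts divided by 199.
Repeatedly combine the two least-probable nodes; the expected code length is the sum of the merged weights.
merge 5/199 + 6/199 → 11/199
merge 11/199 + 14/199 → 25/199
merge 21/199 + 25/199 → 46/199
merge 27/199 + 28/199 → 55/199
merge 45/199 + 46/199 → 91/199
merge 53/199 + 55/199 → 108/199
merge 91/199 + 108/199 → 1
L = 11/199 + 25/199 + 46/199 + 55/199 + 91/199 + 108/199 + 1 = 535/199 ≈ 2.688 bits/symbol.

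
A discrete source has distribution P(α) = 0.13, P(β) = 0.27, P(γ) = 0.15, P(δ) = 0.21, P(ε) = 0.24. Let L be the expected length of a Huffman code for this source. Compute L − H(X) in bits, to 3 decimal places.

Entropy H = −Σ p log₂ p ≈ 2.2702 bits.
Huffman merges: 13/100+3/20→7/25; 21/100+6/25→9/20; 27/100+7/25→11/20; 9/20+11/20→1. L = 57/25 ≈ 2.2800.
L − H = 2.2800 − 2.2702 = 0.010 bits.

0.010 bits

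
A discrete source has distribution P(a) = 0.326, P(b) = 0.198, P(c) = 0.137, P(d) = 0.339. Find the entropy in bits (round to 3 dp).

1.912 bits

H = −Σ pᵢ log₂ pᵢ.
−0.326·log₂(0.326) = 0.5272
−0.198·log₂(0.198) = 0.4626
−0.137·log₂(0.137) = 0.3929
−0.339·log₂(0.339) = 0.5291
Sum ≈ 1.9117 → 1.912 bits.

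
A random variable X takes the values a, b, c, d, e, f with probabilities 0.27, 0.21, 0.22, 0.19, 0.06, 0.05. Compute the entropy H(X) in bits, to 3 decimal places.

H = −Σ pᵢ log₂ pᵢ.
−0.27·log₂(0.27) = 0.5100
−0.21·log₂(0.21) = 0.4728
−0.22·log₂(0.22) = 0.4806
−0.19·log₂(0.19) = 0.4552
−0.06·log₂(0.06) = 0.2435
−0.05·log₂(0.05) = 0.2161
Sum ≈ 2.3783 → 2.378 bits.

2.378 bits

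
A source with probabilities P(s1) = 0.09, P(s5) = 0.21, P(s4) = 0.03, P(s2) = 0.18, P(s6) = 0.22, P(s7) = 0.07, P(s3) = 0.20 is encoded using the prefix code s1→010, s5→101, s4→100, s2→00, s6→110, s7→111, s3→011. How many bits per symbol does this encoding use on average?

2.82 bits/symbol

L̄ = Σ pᵢ·ℓᵢ = 0.09·3 + 0.21·3 + 0.03·3 + 0.18·2 + 0.22·3 + 0.07·3 + 0.20·3 = 2.82 bits/symbol.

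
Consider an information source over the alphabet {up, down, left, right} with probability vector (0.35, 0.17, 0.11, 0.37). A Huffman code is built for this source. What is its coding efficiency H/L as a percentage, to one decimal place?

96.6%

Entropy H = −Σ p log₂ p ≈ 1.8457 bits.
Huffman merges: 11/100+17/100→7/25; 7/25+7/20→63/100; 37/100+63/100→1. L = 191/100 ≈ 1.9100.
Efficiency = H/L = 1.8457/1.9100 = 96.6%.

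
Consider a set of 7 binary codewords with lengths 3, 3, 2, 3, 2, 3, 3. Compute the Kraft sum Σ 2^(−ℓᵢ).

1.125

With common denominator 2^3 = 8: Σ 2^(−ℓᵢ) = 1/8 + 1/8 + 2/8 + 1/8 + 2/8 + 1/8 + 1/8 = 9/8 = 1.125.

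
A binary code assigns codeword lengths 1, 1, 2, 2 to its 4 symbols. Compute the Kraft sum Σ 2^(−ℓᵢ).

1.5

With common denominator 2^2 = 4: Σ 2^(−ℓᵢ) = 2/4 + 2/4 + 1/4 + 1/4 = 6/4 = 1.5.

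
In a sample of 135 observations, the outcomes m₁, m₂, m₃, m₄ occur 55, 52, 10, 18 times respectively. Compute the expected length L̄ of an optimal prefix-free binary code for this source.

1.8 bits/symbol

Probabilities are the counts divided by 135.
Repeatedly combine the two least-probable nodes; the expected code length is the sum of the merged weights.
merge 2/27 + 2/15 → 28/135
merge 28/135 + 52/135 → 16/27
merge 11/27 + 16/27 → 1
L = 28/135 + 16/27 + 1 = 9/5 = 1.8 bits/symbol.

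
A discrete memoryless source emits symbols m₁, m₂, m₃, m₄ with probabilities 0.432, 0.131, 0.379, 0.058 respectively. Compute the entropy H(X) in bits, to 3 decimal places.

H = −Σ pᵢ log₂ pᵢ.
−0.432·log₂(0.432) = 0.5231
−0.131·log₂(0.131) = 0.3841
−0.379·log₂(0.379) = 0.5305
−0.058·log₂(0.058) = 0.2383
Sum ≈ 1.6760 → 1.676 bits.

1.676 bits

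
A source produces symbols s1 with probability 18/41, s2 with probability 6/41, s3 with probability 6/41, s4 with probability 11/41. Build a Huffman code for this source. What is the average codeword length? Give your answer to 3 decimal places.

Repeatedly combine the two least-probable nodes; the expected code length is the sum of the merged weights.
merge 6/41 + 6/41 → 12/41
merge 11/41 + 12/41 → 23/41
merge 18/41 + 23/41 → 1
L = 12/41 + 23/41 + 1 = 76/41 ≈ 1.854 bits/symbol.

1.854 bits/symbol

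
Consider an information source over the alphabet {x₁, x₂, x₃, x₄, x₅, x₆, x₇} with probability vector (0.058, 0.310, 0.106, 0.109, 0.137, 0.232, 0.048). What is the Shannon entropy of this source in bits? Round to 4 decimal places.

2.5460 bits

H = −Σ pᵢ log₂ pᵢ.
−0.058·log₂(0.058) = 0.2383
−0.310·log₂(0.310) = 0.5238
−0.106·log₂(0.106) = 0.3432
−0.109·log₂(0.109) = 0.3485
−0.137·log₂(0.137) = 0.3929
−0.232·log₂(0.232) = 0.4890
−0.048·log₂(0.048) = 0.2103
Sum ≈ 2.5460 → 2.5460 bits.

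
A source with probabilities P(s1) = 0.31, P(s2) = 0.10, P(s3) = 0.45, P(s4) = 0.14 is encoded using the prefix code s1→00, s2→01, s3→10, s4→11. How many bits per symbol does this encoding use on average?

2 bits/symbol

L̄ = Σ pᵢ·ℓᵢ = 0.31·2 + 0.10·2 + 0.45·2 + 0.14·2 = 2 bits/symbol.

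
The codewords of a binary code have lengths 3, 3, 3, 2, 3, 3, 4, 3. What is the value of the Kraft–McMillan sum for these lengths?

1.0625

With common denominator 2^4 = 16: Σ 2^(−ℓᵢ) = 2/16 + 2/16 + 2/16 + 4/16 + 2/16 + 2/16 + 1/16 + 2/16 = 17/16 = 1.0625.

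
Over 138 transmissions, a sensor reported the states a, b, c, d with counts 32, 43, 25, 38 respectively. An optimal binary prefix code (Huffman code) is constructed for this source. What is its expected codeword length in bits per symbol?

2 bits/symbol

Probabilities are the counts divided by 138.
Repeatedly combine the two least-probable nodes; the expected code length is the sum of the merged weights.
merge 25/138 + 16/69 → 19/46
merge 19/69 + 43/138 → 27/46
merge 19/46 + 27/46 → 1
L = 19/46 + 27/46 + 1 = 2 bits/symbol.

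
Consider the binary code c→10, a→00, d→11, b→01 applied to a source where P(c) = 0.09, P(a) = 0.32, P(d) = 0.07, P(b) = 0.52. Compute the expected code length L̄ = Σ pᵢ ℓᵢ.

L̄ = Σ pᵢ·ℓᵢ = 0.09·2 + 0.32·2 + 0.07·2 + 0.52·2 = 2 bits/symbol.

2 bits/symbol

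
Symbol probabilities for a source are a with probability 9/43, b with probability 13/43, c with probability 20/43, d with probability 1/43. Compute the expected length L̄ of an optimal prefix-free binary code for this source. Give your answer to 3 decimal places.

1.767 bits/symbol

Repeatedly combine the two least-probable nodes; the expected code length is the sum of the merged weights.
merge 1/43 + 9/43 → 10/43
merge 10/43 + 13/43 → 23/43
merge 20/43 + 23/43 → 1
L = 10/43 + 23/43 + 1 = 76/43 ≈ 1.767 bits/symbol.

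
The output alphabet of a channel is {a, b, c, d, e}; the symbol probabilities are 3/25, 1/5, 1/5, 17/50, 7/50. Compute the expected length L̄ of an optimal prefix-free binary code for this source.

2.26 bits/symbol

Repeatedly combine the two least-probable nodes; the expected code length is the sum of the merged weights.
merge 3/25 + 7/50 → 13/50
merge 1/5 + 1/5 → 2/5
merge 13/50 + 17/50 → 3/5
merge 2/5 + 3/5 → 1
L = 13/50 + 2/5 + 3/5 + 1 = 113/50 = 2.26 bits/symbol.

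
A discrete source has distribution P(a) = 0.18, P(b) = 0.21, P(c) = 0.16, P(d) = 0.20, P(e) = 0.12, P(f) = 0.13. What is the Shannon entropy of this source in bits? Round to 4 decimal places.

2.5552 bits

H = −Σ pᵢ log₂ pᵢ.
−0.18·log₂(0.18) = 0.4453
−0.21·log₂(0.21) = 0.4728
−0.16·log₂(0.16) = 0.4230
−0.20·log₂(0.20) = 0.4644
−0.12·log₂(0.12) = 0.3671
−0.13·log₂(0.13) = 0.3826
Sum ≈ 2.5552 → 2.5552 bits.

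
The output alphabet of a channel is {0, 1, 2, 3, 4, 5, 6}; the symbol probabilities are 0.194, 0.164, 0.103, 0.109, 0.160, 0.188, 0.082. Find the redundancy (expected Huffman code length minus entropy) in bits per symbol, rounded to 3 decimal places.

0.058 bits

Entropy H = −Σ p log₂ p ≈ 2.7452 bits.
Huffman merges: 41/500+103/1000→37/200; 109/1000+4/25→269/1000; 41/250+37/200→349/1000; 47/250+97/500→191/500; 269/1000+349/1000→309/500; 191/500+309/500→1. L = 2803/1000 ≈ 2.8030.
L − H = 2.8030 − 2.7452 = 0.058 bits.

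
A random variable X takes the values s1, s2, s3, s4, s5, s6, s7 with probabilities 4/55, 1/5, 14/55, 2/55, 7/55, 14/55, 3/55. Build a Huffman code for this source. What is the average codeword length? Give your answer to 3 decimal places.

2.545 bits/symbol

Repeatedly combine the two least-probable nodes; the expected code length is the sum of the merged weights.
merge 2/55 + 3/55 → 1/11
merge 4/55 + 1/11 → 9/55
merge 7/55 + 9/55 → 16/55
merge 1/5 + 14/55 → 5/11
merge 14/55 + 16/55 → 6/11
merge 5/11 + 6/11 → 1
L = 1/11 + 9/55 + 16/55 + 5/11 + 6/11 + 1 = 28/11 ≈ 2.545 bits/symbol.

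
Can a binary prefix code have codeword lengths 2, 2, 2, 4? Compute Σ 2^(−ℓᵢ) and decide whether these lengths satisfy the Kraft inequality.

With common denominator 2^4 = 16: Σ 2^(−ℓᵢ) = 4/16 + 4/16 + 4/16 + 1/16 = 13/16 = 0.8125.
Kraft's inequality requires Σ ≤ 1; here Σ = 0.8125 ≤ 1, so such a prefix code exists.

0.8125; yes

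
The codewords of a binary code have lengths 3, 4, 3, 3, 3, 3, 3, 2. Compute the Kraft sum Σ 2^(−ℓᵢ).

1.0625

With common denominator 2^4 = 16: Σ 2^(−ℓᵢ) = 2/16 + 1/16 + 2/16 + 2/16 + 2/16 + 2/16 + 2/16 + 4/16 = 17/16 = 1.0625.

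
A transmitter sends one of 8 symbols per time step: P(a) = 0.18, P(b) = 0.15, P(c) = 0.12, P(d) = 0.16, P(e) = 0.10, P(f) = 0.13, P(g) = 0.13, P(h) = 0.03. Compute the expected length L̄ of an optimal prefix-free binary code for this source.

Repeatedly combine the two least-probable nodes; the expected code length is the sum of the merged weights.
merge 3/100 + 1/10 → 13/100
merge 3/25 + 13/100 → 1/4
merge 13/100 + 13/100 → 13/50
merge 3/20 + 4/25 → 31/100
merge 9/50 + 1/4 → 43/100
merge 13/50 + 31/100 → 57/100
merge 43/100 + 57/100 → 1
L = 13/100 + 1/4 + 13/50 + 31/100 + 43/100 + 57/100 + 1 = 59/20 = 2.95 bits/symbol.

2.95 bits/symbol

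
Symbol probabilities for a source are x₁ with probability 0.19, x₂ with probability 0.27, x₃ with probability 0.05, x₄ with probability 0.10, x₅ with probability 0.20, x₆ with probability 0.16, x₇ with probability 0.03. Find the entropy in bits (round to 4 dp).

H = −Σ pᵢ log₂ pᵢ.
−0.19·log₂(0.19) = 0.4552
−0.27·log₂(0.27) = 0.5100
−0.05·log₂(0.05) = 0.2161
−0.10·log₂(0.10) = 0.3322
−0.20·log₂(0.20) = 0.4644
−0.16·log₂(0.16) = 0.4230
−0.03·log₂(0.03) = 0.1518
Sum ≈ 2.5527 → 2.5527 bits.

2.5527 bits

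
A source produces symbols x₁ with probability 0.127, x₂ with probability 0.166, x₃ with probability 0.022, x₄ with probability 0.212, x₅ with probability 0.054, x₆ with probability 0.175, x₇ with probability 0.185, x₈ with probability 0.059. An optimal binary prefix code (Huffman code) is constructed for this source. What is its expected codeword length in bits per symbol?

2.814 bits/symbol

Repeatedly combine the two least-probable nodes; the expected code length is the sum of the merged weights.
merge 11/500 + 27/500 → 19/250
merge 59/1000 + 19/250 → 27/200
merge 127/1000 + 27/200 → 131/500
merge 83/500 + 7/40 → 341/1000
merge 37/200 + 53/250 → 397/1000
merge 131/500 + 341/1000 → 603/1000
merge 397/1000 + 603/1000 → 1
L = 19/250 + 27/200 + 131/500 + 341/1000 + 397/1000 + 603/1000 + 1 = 1407/500 = 2.814 bits/symbol.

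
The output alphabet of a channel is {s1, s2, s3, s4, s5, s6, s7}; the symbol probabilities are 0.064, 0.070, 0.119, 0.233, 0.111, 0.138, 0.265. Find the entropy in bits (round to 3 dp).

H = −Σ pᵢ log₂ pᵢ.
−0.064·log₂(0.064) = 0.2538
−0.070·log₂(0.070) = 0.2686
−0.119·log₂(0.119) = 0.3654
−0.233·log₂(0.233) = 0.4897
−0.111·log₂(0.111) = 0.3520
−0.138·log₂(0.138) = 0.3943
−0.265·log₂(0.265) = 0.5077
Sum ≈ 2.6315 → 2.632 bits.

2.632 bits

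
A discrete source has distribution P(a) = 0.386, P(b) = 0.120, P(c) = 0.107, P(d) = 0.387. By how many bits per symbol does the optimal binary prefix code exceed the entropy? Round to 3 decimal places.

Entropy H = −Σ p log₂ p ≈ 1.7722 bits.
Huffman merges: 107/1000+3/25→227/1000; 227/1000+193/500→613/1000; 387/1000+613/1000→1. L = 46/25 ≈ 1.8400.
L − H = 1.8400 − 1.7722 = 0.068 bits.

0.068 bits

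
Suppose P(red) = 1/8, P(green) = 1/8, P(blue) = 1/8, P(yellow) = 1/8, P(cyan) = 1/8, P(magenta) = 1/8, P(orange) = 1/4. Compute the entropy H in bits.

2.75 bits

Each probability is a power of 1/2, so log₂(1/p) is an integer.
H = Σ p·log₂(1/p) = 1/8·3 + 1/8·3 + 1/8·3 + 1/8·3 + 1/8·3 + 1/8·3 + 1/4·2 = 2.75 bits.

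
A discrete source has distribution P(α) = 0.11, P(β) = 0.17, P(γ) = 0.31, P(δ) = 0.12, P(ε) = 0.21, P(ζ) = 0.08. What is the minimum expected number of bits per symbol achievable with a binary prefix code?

Repeatedly combine the two least-probable nodes; the expected code length is the sum of the merged weights.
merge 2/25 + 11/100 → 19/100
merge 3/25 + 17/100 → 29/100
merge 19/100 + 21/100 → 2/5
merge 29/100 + 31/100 → 3/5
merge 2/5 + 3/5 → 1
L = 19/100 + 29/100 + 2/5 + 3/5 + 1 = 62/25 = 2.48 bits/symbol.

2.48 bits/symbol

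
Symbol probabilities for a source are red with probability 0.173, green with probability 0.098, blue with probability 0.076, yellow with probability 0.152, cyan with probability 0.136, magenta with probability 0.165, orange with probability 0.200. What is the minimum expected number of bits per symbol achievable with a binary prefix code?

2.8 bits/symbol

Repeatedly combine the two least-probable nodes; the expected code length is the sum of the merged weights.
merge 19/250 + 49/500 → 87/500
merge 17/125 + 19/125 → 36/125
merge 33/200 + 173/1000 → 169/500
merge 87/500 + 1/5 → 187/500
merge 36/125 + 169/500 → 313/500
merge 187/500 + 313/500 → 1
L = 87/500 + 36/125 + 169/500 + 187/500 + 313/500 + 1 = 14/5 = 2.8 bits/symbol.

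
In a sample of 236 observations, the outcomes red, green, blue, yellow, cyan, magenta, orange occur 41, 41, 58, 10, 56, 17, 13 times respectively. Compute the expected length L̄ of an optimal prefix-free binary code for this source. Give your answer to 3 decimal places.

Probabilities are the counts divided by 236.
Repeatedly combine the two least-probable nodes; the expected code length is the sum of the merged weights.
merge 5/118 + 13/236 → 23/236
merge 17/236 + 23/236 → 10/59
merge 10/59 + 41/236 → 81/236
merge 41/236 + 14/59 → 97/236
merge 29/118 + 81/236 → 139/236
merge 97/236 + 139/236 → 1
L = 23/236 + 10/59 + 81/236 + 97/236 + 139/236 + 1 = 154/59 ≈ 2.610 bits/symbol.

2.610 bits/symbol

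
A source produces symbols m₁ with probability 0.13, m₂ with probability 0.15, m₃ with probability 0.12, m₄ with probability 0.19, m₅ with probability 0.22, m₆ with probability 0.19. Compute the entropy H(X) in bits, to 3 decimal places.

2.551 bits

H = −Σ pᵢ log₂ pᵢ.
−0.13·log₂(0.13) = 0.3826
−0.15·log₂(0.15) = 0.4105
−0.12·log₂(0.12) = 0.3671
−0.19·log₂(0.19) = 0.4552
−0.22·log₂(0.22) = 0.4806
−0.19·log₂(0.19) = 0.4552
Sum ≈ 2.5513 → 2.551 bits.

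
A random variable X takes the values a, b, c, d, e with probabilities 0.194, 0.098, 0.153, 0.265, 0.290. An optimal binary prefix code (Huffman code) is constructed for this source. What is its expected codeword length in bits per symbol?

Repeatedly combine the two least-probable nodes; the expected code length is the sum of the merged weights.
merge 49/500 + 153/1000 → 251/1000
merge 97/500 + 251/1000 → 89/200
merge 53/200 + 29/100 → 111/200
merge 89/200 + 111/200 → 1
L = 251/1000 + 89/200 + 111/200 + 1 = 2251/1000 = 2.251 bits/symbol.

2.251 bits/symbol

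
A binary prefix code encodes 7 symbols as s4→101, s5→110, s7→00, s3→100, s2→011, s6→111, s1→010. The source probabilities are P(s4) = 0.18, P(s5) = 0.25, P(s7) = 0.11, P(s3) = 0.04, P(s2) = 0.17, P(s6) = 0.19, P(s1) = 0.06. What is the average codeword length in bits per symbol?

L̄ = Σ pᵢ·ℓᵢ = 0.18·3 + 0.25·3 + 0.11·2 + 0.04·3 + 0.17·3 + 0.19·3 + 0.06·3 = 2.89 bits/symbol.

2.89 bits/symbol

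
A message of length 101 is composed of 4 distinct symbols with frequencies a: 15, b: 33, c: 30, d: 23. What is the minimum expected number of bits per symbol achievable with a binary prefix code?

Probabilities are the counts divided by 101.
Repeatedly combine the two least-probable nodes; the expected code length is the sum of the merged weights.
merge 15/101 + 23/101 → 38/101
merge 30/101 + 33/101 → 63/101
merge 38/101 + 63/101 → 1
L = 38/101 + 63/101 + 1 = 2 bits/symbol.

2 bits/symbol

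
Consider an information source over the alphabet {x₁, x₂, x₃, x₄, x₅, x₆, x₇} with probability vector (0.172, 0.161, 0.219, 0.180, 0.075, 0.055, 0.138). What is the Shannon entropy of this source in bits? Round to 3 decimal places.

H = −Σ pᵢ log₂ pᵢ.
−0.172·log₂(0.172) = 0.4368
−0.161·log₂(0.161) = 0.4242
−0.219·log₂(0.219) = 0.4798
−0.180·log₂(0.180) = 0.4453
−0.075·log₂(0.075) = 0.2803
−0.055·log₂(0.055) = 0.2301
−0.138·log₂(0.138) = 0.3943
Sum ≈ 2.6909 → 2.691 bits.

2.691 bits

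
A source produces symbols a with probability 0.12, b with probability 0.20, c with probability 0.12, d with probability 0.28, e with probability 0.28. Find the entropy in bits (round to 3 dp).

2.227 bits

H = −Σ pᵢ log₂ pᵢ.
−0.12·log₂(0.12) = 0.3671
−0.20·log₂(0.20) = 0.4644
−0.12·log₂(0.12) = 0.3671
−0.28·log₂(0.28) = 0.5142
−0.28·log₂(0.28) = 0.5142
Sum ≈ 2.2270 → 2.227 bits.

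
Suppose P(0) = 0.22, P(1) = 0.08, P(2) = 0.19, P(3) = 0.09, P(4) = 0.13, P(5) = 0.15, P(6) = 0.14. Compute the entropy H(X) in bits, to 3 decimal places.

2.730 bits

H = −Σ pᵢ log₂ pᵢ.
−0.22·log₂(0.22) = 0.4806
−0.08·log₂(0.08) = 0.2915
−0.19·log₂(0.19) = 0.4552
−0.09·log₂(0.09) = 0.3127
−0.13·log₂(0.13) = 0.3826
−0.15·log₂(0.15) = 0.4105
−0.14·log₂(0.14) = 0.3971
Sum ≈ 2.7303 → 2.730 bits.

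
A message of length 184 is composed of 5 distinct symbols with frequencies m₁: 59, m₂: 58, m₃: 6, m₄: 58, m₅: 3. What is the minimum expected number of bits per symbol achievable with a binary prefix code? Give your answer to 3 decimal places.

Probabilities are the counts divided by 184.
Repeatedly combine the two least-probable nodes; the expected code length is the sum of the merged weights.
merge 3/184 + 3/92 → 9/184
merge 9/184 + 29/92 → 67/184
merge 29/92 + 59/184 → 117/184
merge 67/184 + 117/184 → 1
L = 9/184 + 67/184 + 117/184 + 1 = 377/184 ≈ 2.049 bits/symbol.

2.049 bits/symbol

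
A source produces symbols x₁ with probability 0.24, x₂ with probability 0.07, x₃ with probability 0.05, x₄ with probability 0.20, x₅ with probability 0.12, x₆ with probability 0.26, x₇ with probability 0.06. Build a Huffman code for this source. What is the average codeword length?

2.59 bits/symbol

Repeatedly combine the two least-probable nodes; the expected code length is the sum of the merged weights.
merge 1/20 + 3/50 → 11/100
merge 7/100 + 11/100 → 9/50
merge 3/25 + 9/50 → 3/10
merge 1/5 + 6/25 → 11/25
merge 13/50 + 3/10 → 14/25
merge 11/25 + 14/25 → 1
L = 11/100 + 9/50 + 3/10 + 11/25 + 14/25 + 1 = 259/100 = 2.59 bits/symbol.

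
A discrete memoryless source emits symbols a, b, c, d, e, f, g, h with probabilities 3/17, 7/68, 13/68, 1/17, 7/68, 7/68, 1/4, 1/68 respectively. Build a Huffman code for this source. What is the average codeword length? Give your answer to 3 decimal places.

Repeatedly combine the two least-probable nodes; the expected code length is the sum of the merged weights.
merge 1/68 + 1/17 → 5/68
merge 5/68 + 7/68 → 3/17
merge 7/68 + 7/68 → 7/34
merge 3/17 + 3/17 → 6/17
merge 13/68 + 7/34 → 27/68
merge 1/4 + 6/17 → 41/68
merge 27/68 + 41/68 → 1
L = 5/68 + 3/17 + 7/34 + 6/17 + 27/68 + 41/68 + 1 = 191/68 ≈ 2.809 bits/symbol.

2.809 bits/symbol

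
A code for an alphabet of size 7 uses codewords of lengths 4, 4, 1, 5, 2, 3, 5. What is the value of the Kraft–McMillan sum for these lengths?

1.0625

With common denominator 2^5 = 32: Σ 2^(−ℓᵢ) = 2/32 + 2/32 + 16/32 + 1/32 + 8/32 + 4/32 + 1/32 = 34/32 = 1.0625.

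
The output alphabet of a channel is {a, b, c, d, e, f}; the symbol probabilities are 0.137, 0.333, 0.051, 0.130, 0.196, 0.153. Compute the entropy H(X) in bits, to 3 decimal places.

H = −Σ pᵢ log₂ pᵢ.
−0.137·log₂(0.137) = 0.3929
−0.333·log₂(0.333) = 0.5283
−0.051·log₂(0.051) = 0.2190
−0.130·log₂(0.130) = 0.3826
−0.196·log₂(0.196) = 0.4608
−0.153·log₂(0.153) = 0.4144
Sum ≈ 2.3980 → 2.398 bits.

2.398 bits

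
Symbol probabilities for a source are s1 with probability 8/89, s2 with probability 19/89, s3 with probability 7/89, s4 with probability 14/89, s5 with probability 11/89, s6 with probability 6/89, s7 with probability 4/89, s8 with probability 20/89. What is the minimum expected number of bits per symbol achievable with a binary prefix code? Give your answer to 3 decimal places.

2.843 bits/symbol

Repeatedly combine the two least-probable nodes; the expected code length is the sum of the merged weights.
merge 4/89 + 6/89 → 10/89
merge 7/89 + 8/89 → 15/89
merge 10/89 + 11/89 → 21/89
merge 14/89 + 15/89 → 29/89
merge 19/89 + 20/89 → 39/89
merge 21/89 + 29/89 → 50/89
merge 39/89 + 50/89 → 1
L = 10/89 + 15/89 + 21/89 + 29/89 + 39/89 + 50/89 + 1 = 253/89 ≈ 2.843 bits/symbol.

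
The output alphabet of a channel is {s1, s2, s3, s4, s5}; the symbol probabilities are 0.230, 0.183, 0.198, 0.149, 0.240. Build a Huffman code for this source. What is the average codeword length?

Repeatedly combine the two least-probable nodes; the expected code length is the sum of the merged weights.
merge 149/1000 + 183/1000 → 83/250
merge 99/500 + 23/100 → 107/250
merge 6/25 + 83/250 → 143/250
merge 107/250 + 143/250 → 1
L = 83/250 + 107/250 + 143/250 + 1 = 583/250 = 2.332 bits/symbol.

2.332 bits/symbol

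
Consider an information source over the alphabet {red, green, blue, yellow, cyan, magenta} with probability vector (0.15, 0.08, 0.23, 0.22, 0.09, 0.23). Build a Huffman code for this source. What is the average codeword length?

Repeatedly combine the two least-probable nodes; the expected code length is the sum of the merged weights.
merge 2/25 + 9/100 → 17/100
merge 3/20 + 17/100 → 8/25
merge 11/50 + 23/100 → 9/20
merge 23/100 + 8/25 → 11/20
merge 9/20 + 11/20 → 1
L = 17/100 + 8/25 + 9/20 + 11/20 + 1 = 249/100 = 2.49 bits/symbol.

2.49 bits/symbol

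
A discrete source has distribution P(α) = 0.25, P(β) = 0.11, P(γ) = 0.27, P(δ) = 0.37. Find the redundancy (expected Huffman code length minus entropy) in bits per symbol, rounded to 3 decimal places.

0.099 bits

Entropy H = −Σ p log₂ p ≈ 1.8910 bits.
Huffman merges: 11/100+1/4→9/25; 27/100+9/25→63/100; 37/100+63/100→1. L = 199/100 ≈ 1.9900.
L − H = 1.9900 − 1.8910 = 0.099 bits.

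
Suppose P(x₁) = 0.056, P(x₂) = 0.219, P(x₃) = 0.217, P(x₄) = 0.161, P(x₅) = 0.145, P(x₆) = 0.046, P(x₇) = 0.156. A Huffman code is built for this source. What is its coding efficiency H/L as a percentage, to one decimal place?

99.1%

Entropy H = −Σ p log₂ p ≈ 2.6417 bits.
Huffman merges: 23/500+7/125→51/500; 51/500+29/200→247/1000; 39/250+161/1000→317/1000; 217/1000+219/1000→109/250; 247/1000+317/1000→141/250; 109/250+141/250→1. L = 1333/500 ≈ 2.6660.
Efficiency = H/L = 2.6417/2.6660 = 99.1%.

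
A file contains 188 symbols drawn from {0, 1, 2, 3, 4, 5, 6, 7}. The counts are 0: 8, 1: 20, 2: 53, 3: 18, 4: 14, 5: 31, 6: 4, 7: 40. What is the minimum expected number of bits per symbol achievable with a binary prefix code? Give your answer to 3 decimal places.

2.707 bits/symbol

Probabilities are the counts divided by 188.
Repeatedly combine the two least-probable nodes; the expected code length is the sum of the merged weights.
merge 1/47 + 2/47 → 3/47
merge 3/47 + 7/94 → 13/94
merge 9/94 + 5/47 → 19/94
merge 13/94 + 31/188 → 57/188
merge 19/94 + 10/47 → 39/94
merge 53/188 + 57/188 → 55/94
merge 39/94 + 55/94 → 1
L = 3/47 + 13/94 + 19/94 + 57/188 + 39/94 + 55/94 + 1 = 509/188 ≈ 2.707 bits/symbol.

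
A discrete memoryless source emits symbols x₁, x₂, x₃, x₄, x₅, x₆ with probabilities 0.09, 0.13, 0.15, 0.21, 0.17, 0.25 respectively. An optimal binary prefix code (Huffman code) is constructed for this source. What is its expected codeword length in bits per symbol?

Repeatedly combine the two least-probable nodes; the expected code length is the sum of the merged weights.
merge 9/100 + 13/100 → 11/50
merge 3/20 + 17/100 → 8/25
merge 21/100 + 11/50 → 43/100
merge 1/4 + 8/25 → 57/100
merge 43/100 + 57/100 → 1
L = 11/50 + 8/25 + 43/100 + 57/100 + 1 = 127/50 = 2.54 bits/symbol.

2.54 bits/symbol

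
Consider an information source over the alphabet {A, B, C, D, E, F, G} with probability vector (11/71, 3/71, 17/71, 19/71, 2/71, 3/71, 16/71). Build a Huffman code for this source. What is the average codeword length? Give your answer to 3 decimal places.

2.451 bits/symbol

Repeatedly combine the two least-probable nodes; the expected code length is the sum of the merged weights.
merge 2/71 + 3/71 → 5/71
merge 3/71 + 5/71 → 8/71
merge 8/71 + 11/71 → 19/71
merge 16/71 + 17/71 → 33/71
merge 19/71 + 19/71 → 38/71
merge 33/71 + 38/71 → 1
L = 5/71 + 8/71 + 19/71 + 33/71 + 38/71 + 1 = 174/71 ≈ 2.451 bits/symbol.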